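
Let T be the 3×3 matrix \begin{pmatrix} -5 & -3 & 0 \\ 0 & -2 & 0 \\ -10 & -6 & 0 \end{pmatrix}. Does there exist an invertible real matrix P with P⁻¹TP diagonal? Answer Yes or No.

Characteristic polynomial: p(r) = r^3 + 7r^2 + 10r = r(r + 2)(r + 5).
All 3 eigenvalues are distinct, so T is diagonalizable.

Yes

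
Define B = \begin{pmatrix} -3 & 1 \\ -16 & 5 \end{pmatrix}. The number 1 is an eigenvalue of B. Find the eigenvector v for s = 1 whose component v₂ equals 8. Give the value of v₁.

2

B − 1I = [[-4, 1], [-16, 4]].
Solving (B − 1I)v = 0 gives the eigenspace spanned by (2, 8).
With v₂ = 8, v = (2, 8), so v₁ = 2.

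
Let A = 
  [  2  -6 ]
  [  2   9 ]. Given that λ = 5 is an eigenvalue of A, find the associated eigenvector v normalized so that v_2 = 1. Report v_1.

A − 5I = [[-3, -6], [2, 4]].
Solving (A − 5I)v = 0 gives the eigenspace spanned by (-2, 1).
With v_2 = 1, v = (-2, 1), so v_1 = -2.

-2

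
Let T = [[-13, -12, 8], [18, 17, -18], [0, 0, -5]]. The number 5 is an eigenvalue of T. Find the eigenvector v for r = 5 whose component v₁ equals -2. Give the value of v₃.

T − 5I = [[-18, -12, 8], [18, 12, -18], [0, 0, -10]].
Solving (T − 5I)v = 0 gives the eigenspace spanned by (-2, 3, 0).
With v₁ = -2, v = (-2, 3, 0), so v₃ = 0.

0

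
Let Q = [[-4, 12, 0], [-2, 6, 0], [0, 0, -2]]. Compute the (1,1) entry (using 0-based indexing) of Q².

12

Characteristic polynomial: t^3 - 4t = t(t - 2)(t + 2), so the eigenvalues are -2, 0, 2.
t=0: eigenvector (3, 1, 0).
t=2: eigenvector (2, 1, 0).
t=-2: eigenvector (0, 0, 1).
P = [[3, 2, 0], [1, 1, 0], [0, 0, 1]], D = diag(0, 2, -2), P⁻¹ = [[1, -2, 0], [-1, 3, 0], [0, 0, 1]].
Q² = P·diag(0, 4, 4)·P⁻¹ = [[-8, 24, 0], [-4, 12, 0], [0, 0, 4]].
The requested entry is 12.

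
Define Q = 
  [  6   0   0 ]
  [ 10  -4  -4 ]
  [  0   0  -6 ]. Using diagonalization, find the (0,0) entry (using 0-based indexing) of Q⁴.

Characteristic polynomial: μ^3 + 4μ^2 - 36μ - 144 = (μ - 6)(μ + 4)(μ + 6), so the eigenvalues are -6, -4, 6.
μ=6: eigenvector (1, 1, 0).
μ=-4: eigenvector (0, 1, 0).
μ=-6: eigenvector (0, 2, 1).
P = [[1, 0, 0], [1, 1, 2], [0, 0, 1]], D = diag(6, -4, -6), P⁻¹ = [[1, 0, 0], [-1, 1, -2], [0, 0, 1]].
Q⁴ = P·diag(1296, 256, 1296)·P⁻¹ = [[1296, 0, 0], [1040, 256, 2080], [0, 0, 1296]].
The requested entry is 1296.

1296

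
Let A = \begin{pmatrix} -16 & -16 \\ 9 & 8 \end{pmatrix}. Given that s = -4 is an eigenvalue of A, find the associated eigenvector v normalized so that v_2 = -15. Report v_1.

A + 4I = [[-12, -16], [9, 12]].
Solving (A + 4I)v = 0 gives the eigenspace spanned by (20, -15).
With v_2 = -15, v = (20, -15), so v_1 = 20.

20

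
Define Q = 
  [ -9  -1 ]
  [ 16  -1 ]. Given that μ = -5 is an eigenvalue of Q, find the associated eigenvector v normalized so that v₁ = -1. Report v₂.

Q + 5I = [[-4, -1], [16, 4]].
Solving (Q + 5I)v = 0 gives the eigenspace spanned by (-1, 4).
With v₁ = -1, v = (-1, 4), so v₂ = 4.

4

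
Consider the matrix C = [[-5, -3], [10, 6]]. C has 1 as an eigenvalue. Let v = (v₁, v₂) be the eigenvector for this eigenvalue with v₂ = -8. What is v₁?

C − 1I = [[-6, -3], [10, 5]].
Solving (C − 1I)v = 0 gives the eigenspace spanned by (4, -8).
With v₂ = -8, v = (4, -8), so v₁ = 4.

4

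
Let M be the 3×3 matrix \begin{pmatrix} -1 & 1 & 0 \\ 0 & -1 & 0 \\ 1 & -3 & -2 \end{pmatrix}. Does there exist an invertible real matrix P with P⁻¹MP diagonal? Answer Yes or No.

No

Characteristic polynomial: p(t) = t^3 + 4t^2 + 5t + 2 = (t + 1)^2(t + 2).
t = -1 has algebraic multiplicity 2; rank(M + 1I) = 2, so geometric multiplicity = 1.
Geometric multiplicity < algebraic multiplicity, so M is not diagonalizable.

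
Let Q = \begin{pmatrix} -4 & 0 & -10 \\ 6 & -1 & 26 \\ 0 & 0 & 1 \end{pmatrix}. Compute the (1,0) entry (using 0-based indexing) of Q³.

126

Characteristic polynomial: s^3 + 4s^2 - s - 4 = (s - 1)(s + 1)(s + 4), so the eigenvalues are -4, -1, 1.
s=-4: eigenvector (1, -2, 0).
s=-1: eigenvector (0, 1, 0).
s=1: eigenvector (-2, 7, 1).
P = [[1, 0, -2], [-2, 1, 7], [0, 0, 1]], D = diag(-4, -1, 1), P⁻¹ = [[1, 0, 2], [2, 1, -3], [0, 0, 1]].
Q³ = P·diag(-64, -1, 1)·P⁻¹ = [[-64, 0, -130], [126, -1, 266], [0, 0, 1]].
The requested entry is 126.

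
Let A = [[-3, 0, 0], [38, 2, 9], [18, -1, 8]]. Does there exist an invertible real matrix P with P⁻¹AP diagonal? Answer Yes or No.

Characteristic polynomial: p(t) = t^3 - 7t^2 - 5t + 75 = (t - 5)^2(t + 3).
t = 5 has algebraic multiplicity 2; rank(A − 5I) = 2, so geometric multiplicity = 1.
Geometric multiplicity < algebraic multiplicity, so A is not diagonalizable.

No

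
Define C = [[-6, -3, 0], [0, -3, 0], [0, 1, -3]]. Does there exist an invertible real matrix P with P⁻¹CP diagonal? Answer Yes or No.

No

Characteristic polynomial: p(s) = s^3 + 12s^2 + 45s + 54 = (s + 3)^2(s + 6).
s = -3 has algebraic multiplicity 2; rank(C + 3I) = 2, so geometric multiplicity = 1.
Geometric multiplicity < algebraic multiplicity, so C is not diagonalizable.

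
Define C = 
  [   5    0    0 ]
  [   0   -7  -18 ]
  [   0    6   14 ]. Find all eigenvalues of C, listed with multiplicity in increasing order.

Characteristic polynomial: p(μ) = μ^3 - 12μ^2 + 45μ - 50 = (μ - 5)^2(μ - 2).
Roots (with multiplicity): 2, 5, 5.

2, 5, 5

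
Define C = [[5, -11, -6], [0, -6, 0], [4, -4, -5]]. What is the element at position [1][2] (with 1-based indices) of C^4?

Characteristic polynomial: t^3 + 6t^2 - t - 6 = (t - 1)(t + 1)(t + 6), so the eigenvalues are -6, -1, 1.
t=1: eigenvector (3, 0, 2).
t=-6: eigenvector (1, 1, 0).
t=-1: eigenvector (1, 0, 1).
P = [[3, 1, 1], [0, 1, 0], [2, 0, 1]], D = diag(1, -6, -1), P⁻¹ = [[1, -1, -1], [0, 1, 0], [-2, 2, 3]].
C⁴ = P·diag(1, 1296, 1)·P⁻¹ = [[1, 1295, 0], [0, 1296, 0], [0, 0, 1]].
The requested entry is 1295.

1295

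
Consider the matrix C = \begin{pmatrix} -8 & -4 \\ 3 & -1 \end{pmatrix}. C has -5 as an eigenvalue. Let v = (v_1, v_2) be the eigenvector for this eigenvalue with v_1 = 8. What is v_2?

C + 5I = [[-3, -4], [3, 4]].
Solving (C + 5I)v = 0 gives the eigenspace spanned by (8, -6).
With v_1 = 8, v = (8, -6), so v_2 = -6.

-6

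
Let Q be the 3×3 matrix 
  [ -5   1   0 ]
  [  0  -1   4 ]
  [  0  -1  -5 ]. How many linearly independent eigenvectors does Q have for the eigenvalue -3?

1

Q + 3I = [[-2, 1, 0], [0, 2, 4], [0, -1, -2]].
This matrix has rank 2, so its null space has dimension 3 − 2 = 1.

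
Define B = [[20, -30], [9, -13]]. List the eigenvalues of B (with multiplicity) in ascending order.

Characteristic polynomial: p(λ) = λ^2 - 7λ + 10 = (λ - 5)(λ - 2).
Roots (with multiplicity): 2, 5.

2, 5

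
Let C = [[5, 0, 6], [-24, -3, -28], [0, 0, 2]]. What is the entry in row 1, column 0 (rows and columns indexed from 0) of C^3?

-456

Characteristic polynomial: s^3 - 4s^2 - 11s + 30 = (s - 5)(s - 2)(s + 3), so the eigenvalues are -3, 2, 5.
s=5: eigenvector (1, -3, 0).
s=2: eigenvector (-2, 4, 1).
s=-3: eigenvector (0, 1, 0).
P = [[1, -2, 0], [-3, 4, 1], [0, 1, 0]], D = diag(5, 2, -3), P⁻¹ = [[1, 0, 2], [0, 0, 1], [3, 1, 2]].
C³ = P·diag(125, 8, -27)·P⁻¹ = [[125, 0, 234], [-456, -27, -772], [0, 0, 8]].
The requested entry is -456.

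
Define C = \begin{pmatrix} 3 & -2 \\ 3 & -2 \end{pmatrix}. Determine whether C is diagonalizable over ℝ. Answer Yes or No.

Yes

Characteristic polynomial: p(s) = s^2 - s = s(s - 1).
All 2 eigenvalues are distinct, so C is diagonalizable.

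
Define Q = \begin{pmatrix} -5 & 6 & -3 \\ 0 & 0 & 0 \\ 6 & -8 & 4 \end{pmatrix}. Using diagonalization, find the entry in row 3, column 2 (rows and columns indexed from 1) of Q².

4

Characteristic polynomial: r^3 + r^2 - 2r = r(r - 1)(r + 2), so the eigenvalues are -2, 0, 1.
r=1: eigenvector (-1, 0, 2).
r=0: eigenvector (0, 1, 2).
r=-2: eigenvector (-1, 0, 1).
P = [[-1, 0, -1], [0, 1, 0], [2, 2, 1]], D = diag(1, 0, -2), P⁻¹ = [[1, -2, 1], [0, 1, 0], [-2, 2, -1]].
Q² = P·diag(1, 0, 4)·P⁻¹ = [[7, -6, 3], [0, 0, 0], [-6, 4, -2]].
The requested entry is 4.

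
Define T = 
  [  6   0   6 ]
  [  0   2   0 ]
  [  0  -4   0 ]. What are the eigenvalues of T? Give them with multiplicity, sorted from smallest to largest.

Characteristic polynomial: p(s) = s^3 - 8s^2 + 12s = s(s - 6)(s - 2).
Roots (with multiplicity): 0, 2, 6.

0, 2, 6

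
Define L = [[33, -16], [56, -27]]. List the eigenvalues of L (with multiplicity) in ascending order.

1, 5

Characteristic polynomial: p(r) = r^2 - 6r + 5 = (r - 5)(r - 1).
Roots (with multiplicity): 1, 5.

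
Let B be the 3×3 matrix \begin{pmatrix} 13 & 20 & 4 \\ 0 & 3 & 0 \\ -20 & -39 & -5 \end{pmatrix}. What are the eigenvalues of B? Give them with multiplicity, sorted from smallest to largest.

Characteristic polynomial: p(s) = s^3 - 11s^2 + 39s - 45 = (s - 5)(s - 3)^2.
Roots (with multiplicity): 3, 3, 5.

3, 3, 5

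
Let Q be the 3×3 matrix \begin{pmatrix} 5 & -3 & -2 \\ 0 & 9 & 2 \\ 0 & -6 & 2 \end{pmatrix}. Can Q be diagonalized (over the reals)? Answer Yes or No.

Characteristic polynomial: p(μ) = μ^3 - 16μ^2 + 85μ - 150 = (μ - 6)(μ - 5)^2.
μ = 5 has algebraic multiplicity 2; rank(Q − 5I) = 2, so geometric multiplicity = 1.
Geometric multiplicity < algebraic multiplicity, so Q is not diagonalizable.

No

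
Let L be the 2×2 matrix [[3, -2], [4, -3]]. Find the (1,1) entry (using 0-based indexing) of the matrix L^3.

-3

Characteristic polynomial: μ^2 - 1 = (μ - 1)(μ + 1), so the eigenvalues are -1, 1.
μ=-1: eigenvector (1, 2).
μ=1: eigenvector (-1, -1).
P = [[1, -1], [2, -1]], D = diag(-1, 1), P⁻¹ = [[-1, 1], [-2, 1]].
L³ = P·diag(-1, 1)·P⁻¹ = [[3, -2], [4, -3]].
The requested entry is -3.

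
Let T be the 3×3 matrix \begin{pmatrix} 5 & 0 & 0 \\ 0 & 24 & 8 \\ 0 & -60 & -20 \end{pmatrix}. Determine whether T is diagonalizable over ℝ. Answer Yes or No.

Yes

Characteristic polynomial: p(r) = r^3 - 9r^2 + 20r = r(r - 5)(r - 4).
All 3 eigenvalues are distinct, so T is diagonalizable.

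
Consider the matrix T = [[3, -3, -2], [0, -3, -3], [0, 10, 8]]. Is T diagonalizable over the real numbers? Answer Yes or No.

No

Characteristic polynomial: p(λ) = λ^3 - 8λ^2 + 21λ - 18 = (λ - 3)^2(λ - 2).
λ = 3 has algebraic multiplicity 2; rank(T − 3I) = 2, so geometric multiplicity = 1.
Geometric multiplicity < algebraic multiplicity, so T is not diagonalizable.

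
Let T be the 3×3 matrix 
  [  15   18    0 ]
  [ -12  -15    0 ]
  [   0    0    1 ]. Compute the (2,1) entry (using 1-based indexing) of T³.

Characteristic polynomial: μ^3 - μ^2 - 9μ + 9 = (μ - 3)(μ - 1)(μ + 3), so the eigenvalues are -3, 1, 3.
μ=3: eigenvector (3, -2, 0).
μ=-3: eigenvector (-1, 1, 0).
μ=1: eigenvector (0, 0, 1).
P = [[3, -1, 0], [-2, 1, 0], [0, 0, 1]], D = diag(3, -3, 1), P⁻¹ = [[1, 1, 0], [2, 3, 0], [0, 0, 1]].
T³ = P·diag(27, -27, 1)·P⁻¹ = [[135, 162, 0], [-108, -135, 0], [0, 0, 1]].
The requested entry is -108.

-108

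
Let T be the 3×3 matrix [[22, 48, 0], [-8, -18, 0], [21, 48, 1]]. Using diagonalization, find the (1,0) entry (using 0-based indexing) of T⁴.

-1280

Characteristic polynomial: λ^3 - 5λ^2 - 8λ + 12 = (λ - 6)(λ - 1)(λ + 2), so the eigenvalues are -2, 1, 6.
λ=-2: eigenvector (-2, 1, -2).
λ=6: eigenvector (3, -1, 3).
λ=1: eigenvector (0, 0, 1).
P = [[-2, 3, 0], [1, -1, 0], [-2, 3, 1]], D = diag(-2, 6, 1), P⁻¹ = [[1, 3, 0], [1, 2, 0], [-1, 0, 1]].
T⁴ = P·diag(16, 1296, 1)·P⁻¹ = [[3856, 7680, 0], [-1280, -2544, 0], [3855, 7680, 1]].
The requested entry is -1280.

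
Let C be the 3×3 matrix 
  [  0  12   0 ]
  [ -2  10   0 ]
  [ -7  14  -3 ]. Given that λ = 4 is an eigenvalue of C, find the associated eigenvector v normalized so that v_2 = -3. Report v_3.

C − 4I = [[-4, 12, 0], [-2, 6, 0], [-7, 14, -7]].
Solving (C − 4I)v = 0 gives the eigenspace spanned by (-9, -3, 3).
With v_2 = -3, v = (-9, -3, 3), so v_3 = 3.

3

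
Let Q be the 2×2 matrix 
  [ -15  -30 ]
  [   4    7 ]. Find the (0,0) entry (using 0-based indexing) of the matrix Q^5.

Characteristic polynomial: r^2 + 8r + 15 = (r + 3)(r + 5), so the eigenvalues are -5, -3.
r=-3: eigenvector (5, -2).
r=-5: eigenvector (3, -1).
P = [[5, 3], [-2, -1]], D = diag(-3, -5), P⁻¹ = [[-1, -3], [2, 5]].
Q⁵ = P·diag(-243, -3125)·P⁻¹ = [[-17535, -43230], [5764, 14167]].
The requested entry is -17535.

-17535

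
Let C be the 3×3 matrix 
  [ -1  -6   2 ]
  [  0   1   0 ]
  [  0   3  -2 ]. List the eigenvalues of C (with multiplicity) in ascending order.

Characteristic polynomial: p(λ) = λ^3 + 2λ^2 - λ - 2 = (λ - 1)(λ + 1)(λ + 2).
Roots (with multiplicity): -2, -1, 1.

-2, -1, 1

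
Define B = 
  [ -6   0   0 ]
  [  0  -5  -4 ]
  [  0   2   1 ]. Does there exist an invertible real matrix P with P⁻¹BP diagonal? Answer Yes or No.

Characteristic polynomial: p(μ) = μ^3 + 10μ^2 + 27μ + 18 = (μ + 1)(μ + 3)(μ + 6).
All 3 eigenvalues are distinct, so B is diagonalizable.

Yes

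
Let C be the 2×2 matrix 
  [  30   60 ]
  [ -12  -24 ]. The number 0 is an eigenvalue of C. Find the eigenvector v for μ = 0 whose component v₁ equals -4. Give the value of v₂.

2

C = [[30, 60], [-12, -24]].
Solving (C)v = 0 gives the eigenspace spanned by (-4, 2).
With v₁ = -4, v = (-4, 2), so v₂ = 2.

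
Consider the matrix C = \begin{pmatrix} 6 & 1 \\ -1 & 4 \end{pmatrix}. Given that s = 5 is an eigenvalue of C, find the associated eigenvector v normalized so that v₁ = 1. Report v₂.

C − 5I = [[1, 1], [-1, -1]].
Solving (C − 5I)v = 0 gives the eigenspace spanned by (1, -1).
With v₁ = 1, v = (1, -1), so v₂ = -1.

-1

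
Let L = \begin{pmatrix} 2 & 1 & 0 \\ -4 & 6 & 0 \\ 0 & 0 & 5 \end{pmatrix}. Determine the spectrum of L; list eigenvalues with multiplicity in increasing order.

4, 4, 5

Characteristic polynomial: p(t) = t^3 - 13t^2 + 56t - 80 = (t - 5)(t - 4)^2.
Roots (with multiplicity): 4, 4, 5.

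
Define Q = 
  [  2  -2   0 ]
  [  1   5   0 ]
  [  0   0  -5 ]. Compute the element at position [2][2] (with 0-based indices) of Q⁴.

625

Characteristic polynomial: s^3 - 2s^2 - 23s + 60 = (s - 4)(s - 3)(s + 5), so the eigenvalues are -5, 3, 4.
s=3: eigenvector (2, -1, 0).
s=4: eigenvector (-1, 1, 0).
s=-5: eigenvector (0, 0, 1).
P = [[2, -1, 0], [-1, 1, 0], [0, 0, 1]], D = diag(3, 4, -5), P⁻¹ = [[1, 1, 0], [1, 2, 0], [0, 0, 1]].
Q⁴ = P·diag(81, 256, 625)·P⁻¹ = [[-94, -350, 0], [175, 431, 0], [0, 0, 625]].
The requested entry is 625.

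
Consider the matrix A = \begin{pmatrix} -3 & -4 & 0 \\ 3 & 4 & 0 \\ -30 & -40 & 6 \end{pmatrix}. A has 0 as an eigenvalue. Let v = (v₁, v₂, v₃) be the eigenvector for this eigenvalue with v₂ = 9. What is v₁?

-12

A = [[-3, -4, 0], [3, 4, 0], [-30, -40, 6]].
Solving (A)v = 0 gives the eigenspace spanned by (-12, 9, 0).
With v₂ = 9, v = (-12, 9, 0), so v₁ = -12.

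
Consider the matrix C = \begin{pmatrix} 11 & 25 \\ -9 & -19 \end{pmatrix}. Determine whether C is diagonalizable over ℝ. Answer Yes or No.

Characteristic polynomial: p(s) = s^2 + 8s + 16 = (s + 4)^2.
s = -4 has algebraic multiplicity 2; rank(C + 4I) = 1, so geometric multiplicity = 1.
Geometric multiplicity < algebraic multiplicity, so C is not diagonalizable.

No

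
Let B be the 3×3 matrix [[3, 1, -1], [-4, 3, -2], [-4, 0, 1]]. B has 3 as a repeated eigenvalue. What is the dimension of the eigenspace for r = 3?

B − 3I = [[0, 1, -1], [-4, 0, -2], [-4, 0, -2]].
This matrix has rank 2, so its null space has dimension 3 − 2 = 1.

1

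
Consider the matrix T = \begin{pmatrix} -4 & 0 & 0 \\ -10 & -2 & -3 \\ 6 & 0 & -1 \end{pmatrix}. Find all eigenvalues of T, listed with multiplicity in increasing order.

Characteristic polynomial: p(r) = r^3 + 7r^2 + 14r + 8 = (r + 1)(r + 2)(r + 4).
Roots (with multiplicity): -4, -2, -1.

-4, -2, -1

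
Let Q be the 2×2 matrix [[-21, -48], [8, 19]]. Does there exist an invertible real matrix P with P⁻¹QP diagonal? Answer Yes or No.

Yes

Characteristic polynomial: p(r) = r^2 + 2r - 15 = (r - 3)(r + 5).
All 2 eigenvalues are distinct, so Q is diagonalizable.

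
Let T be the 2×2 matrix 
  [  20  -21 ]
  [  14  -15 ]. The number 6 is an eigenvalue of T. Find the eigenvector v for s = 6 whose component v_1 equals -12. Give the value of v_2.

T − 6I = [[14, -21], [14, -21]].
Solving (T − 6I)v = 0 gives the eigenspace spanned by (-12, -8).
With v_1 = -12, v = (-12, -8), so v_2 = -8.

-8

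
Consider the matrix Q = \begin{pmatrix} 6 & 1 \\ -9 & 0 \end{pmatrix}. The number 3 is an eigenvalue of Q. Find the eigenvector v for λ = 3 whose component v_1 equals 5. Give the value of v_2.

Q − 3I = [[3, 1], [-9, -3]].
Solving (Q − 3I)v = 0 gives the eigenspace spanned by (5, -15).
With v_1 = 5, v = (5, -15), so v_2 = -15.

-15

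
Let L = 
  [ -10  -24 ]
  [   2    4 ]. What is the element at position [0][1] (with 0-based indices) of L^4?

Characteristic polynomial: λ^2 + 6λ + 8 = (λ + 2)(λ + 4), so the eigenvalues are -4, -2.
λ=-2: eigenvector (-3, 1).
λ=-4: eigenvector (4, -1).
P = [[-3, 4], [1, -1]], D = diag(-2, -4), P⁻¹ = [[1, 4], [1, 3]].
L⁴ = P·diag(16, 256)·P⁻¹ = [[976, 2880], [-240, -704]].
The requested entry is 2880.

2880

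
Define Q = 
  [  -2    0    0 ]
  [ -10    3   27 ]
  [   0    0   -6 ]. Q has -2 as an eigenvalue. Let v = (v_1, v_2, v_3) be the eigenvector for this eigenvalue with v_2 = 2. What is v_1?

Q + 2I = [[0, 0, 0], [-10, 5, 27], [0, 0, -4]].
Solving (Q + 2I)v = 0 gives the eigenspace spanned by (1, 2, 0).
With v_2 = 2, v = (1, 2, 0), so v_1 = 1.

1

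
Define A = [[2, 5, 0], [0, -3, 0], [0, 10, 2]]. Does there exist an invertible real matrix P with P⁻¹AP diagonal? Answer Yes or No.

Yes

Characteristic polynomial: p(r) = r^3 - r^2 - 8r + 12 = (r - 2)^2(r + 3).
r = 2 has algebraic multiplicity 2; rank(A − 2I) = 1, so geometric multiplicity = 2.
Every eigenvalue has geometric = algebraic multiplicity, so A is diagonalizable.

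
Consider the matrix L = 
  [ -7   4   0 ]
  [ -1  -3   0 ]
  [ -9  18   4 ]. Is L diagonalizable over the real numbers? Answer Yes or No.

No

Characteristic polynomial: p(s) = s^3 + 6s^2 - 15s - 100 = (s - 4)(s + 5)^2.
s = -5 has algebraic multiplicity 2; rank(L + 5I) = 2, so geometric multiplicity = 1.
Geometric multiplicity < algebraic multiplicity, so L is not diagonalizable.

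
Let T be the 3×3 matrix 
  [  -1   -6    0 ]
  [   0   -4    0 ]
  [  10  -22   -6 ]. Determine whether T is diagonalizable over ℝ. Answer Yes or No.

Yes

Characteristic polynomial: p(λ) = λ^3 + 11λ^2 + 34λ + 24 = (λ + 1)(λ + 4)(λ + 6).
All 3 eigenvalues are distinct, so T is diagonalizable.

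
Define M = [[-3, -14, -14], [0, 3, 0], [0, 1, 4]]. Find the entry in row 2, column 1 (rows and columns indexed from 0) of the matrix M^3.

37

Characteristic polynomial: r^3 - 4r^2 - 9r + 36 = (r - 4)(r - 3)(r + 3), so the eigenvalues are -3, 3, 4.
r=3: eigenvector (0, 1, -1).
r=-3: eigenvector (1, 0, 0).
r=4: eigenvector (-2, 0, 1).
P = [[0, 1, -2], [1, 0, 0], [-1, 0, 1]], D = diag(3, -3, 4), P⁻¹ = [[0, 1, 0], [1, 2, 2], [0, 1, 1]].
M³ = P·diag(27, -27, 64)·P⁻¹ = [[-27, -182, -182], [0, 27, 0], [0, 37, 64]].
The requested entry is 37.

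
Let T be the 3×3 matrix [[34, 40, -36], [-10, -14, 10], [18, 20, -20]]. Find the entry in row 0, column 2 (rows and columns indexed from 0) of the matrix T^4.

Characteristic polynomial: s^3 - 28s - 48 = (s - 6)(s + 2)(s + 4), so the eigenvalues are -4, -2, 6.
s=-2: eigenvector (-1, 0, -1).
s=6: eigenvector (4, -1, 2).
s=-4: eigenvector (2, -1, 1).
P = [[-1, 4, 2], [0, -1, -1], [-1, 2, 1]], D = diag(-2, 6, -4), P⁻¹ = [[1, 0, -2], [1, 1, -1], [-1, -2, 1]].
T⁴ = P·diag(16, 1296, 256)·P⁻¹ = [[4656, 4160, -4640], [-1040, -784, 1040], [2320, 2080, -2304]].
The requested entry is -4640.

-4640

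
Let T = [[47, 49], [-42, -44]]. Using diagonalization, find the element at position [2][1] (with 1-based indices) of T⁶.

-93366

Characteristic polynomial: μ^2 - 3μ - 10 = (μ - 5)(μ + 2), so the eigenvalues are -2, 5.
μ=5: eigenvector (7, -6).
μ=-2: eigenvector (-1, 1).
P = [[7, -1], [-6, 1]], D = diag(5, -2), P⁻¹ = [[1, 1], [6, 7]].
T⁶ = P·diag(15625, 64)·P⁻¹ = [[108991, 108927], [-93366, -93302]].
The requested entry is -93366.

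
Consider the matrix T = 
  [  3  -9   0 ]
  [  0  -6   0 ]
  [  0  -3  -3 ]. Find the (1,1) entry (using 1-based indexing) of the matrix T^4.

Characteristic polynomial: λ^3 + 6λ^2 - 9λ - 54 = (λ - 3)(λ + 3)(λ + 6), so the eigenvalues are -6, -3, 3.
λ=-6: eigenvector (1, 1, 1).
λ=3: eigenvector (1, 0, 0).
λ=-3: eigenvector (0, 0, 1).
P = [[1, 1, 0], [1, 0, 0], [1, 0, 1]], D = diag(-6, 3, -3), P⁻¹ = [[0, 1, 0], [1, -1, 0], [0, -1, 1]].
T⁴ = P·diag(1296, 81, 81)·P⁻¹ = [[81, 1215, 0], [0, 1296, 0], [0, 1215, 81]].
The requested entry is 81.

81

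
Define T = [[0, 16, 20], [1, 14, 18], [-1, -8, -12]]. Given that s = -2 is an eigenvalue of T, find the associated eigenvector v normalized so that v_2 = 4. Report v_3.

-4

T + 2I = [[2, 16, 20], [1, 16, 18], [-1, -8, -10]].
Solving (T + 2I)v = 0 gives the eigenspace spanned by (8, 4, -4).
With v_2 = 4, v = (8, 4, -4), so v_3 = -4.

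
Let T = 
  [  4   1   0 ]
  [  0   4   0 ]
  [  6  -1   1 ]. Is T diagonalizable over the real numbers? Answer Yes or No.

Characteristic polynomial: p(λ) = λ^3 - 9λ^2 + 24λ - 16 = (λ - 4)^2(λ - 1).
λ = 4 has algebraic multiplicity 2; rank(T − 4I) = 2, so geometric multiplicity = 1.
Geometric multiplicity < algebraic multiplicity, so T is not diagonalizable.

No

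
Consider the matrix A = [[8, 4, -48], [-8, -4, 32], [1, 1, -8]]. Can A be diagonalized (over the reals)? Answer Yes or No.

Characteristic polynomial: p(μ) = μ^3 + 4μ^2 - 16μ - 64 = (μ - 4)(μ + 4)^2.
μ = -4 has algebraic multiplicity 2; rank(A + 4I) = 2, so geometric multiplicity = 1.
Geometric multiplicity < algebraic multiplicity, so A is not diagonalizable.

No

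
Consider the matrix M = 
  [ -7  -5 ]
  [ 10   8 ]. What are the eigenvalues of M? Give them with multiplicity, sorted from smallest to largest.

-2, 3

Characteristic polynomial: p(r) = r^2 - r - 6 = (r - 3)(r + 2).
Roots (with multiplicity): -2, 3.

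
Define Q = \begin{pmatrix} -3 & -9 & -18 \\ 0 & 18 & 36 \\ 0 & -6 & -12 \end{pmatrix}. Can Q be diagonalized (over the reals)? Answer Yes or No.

Yes

Characteristic polynomial: p(s) = s^3 - 3s^2 - 18s = s(s - 6)(s + 3).
All 3 eigenvalues are distinct, so Q is diagonalizable.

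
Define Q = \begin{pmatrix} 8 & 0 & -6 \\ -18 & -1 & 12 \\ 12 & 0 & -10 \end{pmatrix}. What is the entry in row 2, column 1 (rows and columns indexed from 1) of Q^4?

Characteristic polynomial: s^3 + 3s^2 - 6s - 8 = (s - 2)(s + 1)(s + 4), so the eigenvalues are -4, -1, 2.
s=2: eigenvector (1, -2, 1).
s=-1: eigenvector (0, 1, 0).
s=-4: eigenvector (1, -2, 2).
P = [[1, 0, 1], [-2, 1, -2], [1, 0, 2]], D = diag(2, -1, -4), P⁻¹ = [[2, 0, -1], [2, 1, 0], [-1, 0, 1]].
Q⁴ = P·diag(16, 1, 256)·P⁻¹ = [[-224, 0, 240], [450, 1, -480], [-480, 0, 496]].
The requested entry is 450.

450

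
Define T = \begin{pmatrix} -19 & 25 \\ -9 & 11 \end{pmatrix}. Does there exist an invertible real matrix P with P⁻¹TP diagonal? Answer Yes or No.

Characteristic polynomial: p(λ) = λ^2 + 8λ + 16 = (λ + 4)^2.
λ = -4 has algebraic multiplicity 2; rank(T + 4I) = 1, so geometric multiplicity = 1.
Geometric multiplicity < algebraic multiplicity, so T is not diagonalizable.

No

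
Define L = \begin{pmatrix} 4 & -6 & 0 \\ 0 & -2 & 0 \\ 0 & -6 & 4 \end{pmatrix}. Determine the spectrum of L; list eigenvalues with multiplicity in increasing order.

Characteristic polynomial: p(r) = r^3 - 6r^2 + 32 = (r - 4)^2(r + 2).
Roots (with multiplicity): -2, 4, 4.

-2, 4, 4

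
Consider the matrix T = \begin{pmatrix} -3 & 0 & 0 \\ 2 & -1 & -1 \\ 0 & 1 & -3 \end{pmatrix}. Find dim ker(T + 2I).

1

T + 2I = [[-1, 0, 0], [2, 1, -1], [0, 1, -1]].
This matrix has rank 2, so its null space has dimension 3 − 2 = 1.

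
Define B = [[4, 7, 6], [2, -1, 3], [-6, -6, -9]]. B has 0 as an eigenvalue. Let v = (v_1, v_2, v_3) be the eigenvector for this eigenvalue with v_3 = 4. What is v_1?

-6

B = [[4, 7, 6], [2, -1, 3], [-6, -6, -9]].
Solving (B)v = 0 gives the eigenspace spanned by (-6, 0, 4).
With v_3 = 4, v = (-6, 0, 4), so v_1 = -6.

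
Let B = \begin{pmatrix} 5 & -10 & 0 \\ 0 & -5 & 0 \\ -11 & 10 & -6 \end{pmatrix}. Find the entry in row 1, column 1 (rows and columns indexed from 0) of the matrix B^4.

625

Characteristic polynomial: μ^3 + 6μ^2 - 25μ - 150 = (μ - 5)(μ + 5)(μ + 6), so the eigenvalues are -6, -5, 5.
μ=-6: eigenvector (0, 0, 1).
μ=-5: eigenvector (1, 1, -1).
μ=5: eigenvector (1, 0, -1).
P = [[0, 1, 1], [0, 1, 0], [1, -1, -1]], D = diag(-6, -5, 5), P⁻¹ = [[1, 0, 1], [0, 1, 0], [1, -1, 0]].
B⁴ = P·diag(1296, 625, 625)·P⁻¹ = [[625, 0, 0], [0, 625, 0], [671, 0, 1296]].
The requested entry is 625.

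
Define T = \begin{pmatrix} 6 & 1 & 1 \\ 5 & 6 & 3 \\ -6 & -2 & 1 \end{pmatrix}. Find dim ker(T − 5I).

1

T − 5I = [[1, 1, 1], [5, 1, 3], [-6, -2, -4]].
This matrix has rank 2, so its null space has dimension 3 − 2 = 1.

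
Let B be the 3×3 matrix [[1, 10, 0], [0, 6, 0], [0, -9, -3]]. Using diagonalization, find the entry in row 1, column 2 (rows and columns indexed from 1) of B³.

430

Characteristic polynomial: r^3 - 4r^2 - 15r + 18 = (r - 6)(r - 1)(r + 3), so the eigenvalues are -3, 1, 6.
r=1: eigenvector (1, 0, 0).
r=6: eigenvector (2, 1, -1).
r=-3: eigenvector (0, 0, 1).
P = [[1, 2, 0], [0, 1, 0], [0, -1, 1]], D = diag(1, 6, -3), P⁻¹ = [[1, -2, 0], [0, 1, 0], [0, 1, 1]].
B³ = P·diag(1, 216, -27)·P⁻¹ = [[1, 430, 0], [0, 216, 0], [0, -243, -27]].
The requested entry is 430.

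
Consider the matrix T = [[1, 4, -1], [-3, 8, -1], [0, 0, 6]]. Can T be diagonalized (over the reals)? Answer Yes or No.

Characteristic polynomial: p(λ) = λ^3 - 15λ^2 + 74λ - 120 = (λ - 6)(λ - 5)(λ - 4).
All 3 eigenvalues are distinct, so T is diagonalizable.

Yes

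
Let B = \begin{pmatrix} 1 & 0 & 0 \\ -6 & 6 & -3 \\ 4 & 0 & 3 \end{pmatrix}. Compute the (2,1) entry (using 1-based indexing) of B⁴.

Characteristic polynomial: λ^3 - 10λ^2 + 27λ - 18 = (λ - 6)(λ - 3)(λ - 1), so the eigenvalues are 1, 3, 6.
λ=3: eigenvector (0, 1, 1).
λ=6: eigenvector (0, 1, 0).
λ=1: eigenvector (1, 0, -2).
P = [[0, 0, 1], [1, 1, 0], [1, 0, -2]], D = diag(3, 6, 1), P⁻¹ = [[2, 0, 1], [-2, 1, -1], [1, 0, 0]].
B⁴ = P·diag(81, 1296, 1)·P⁻¹ = [[1, 0, 0], [-2430, 1296, -1215], [160, 0, 81]].
The requested entry is -2430.

-2430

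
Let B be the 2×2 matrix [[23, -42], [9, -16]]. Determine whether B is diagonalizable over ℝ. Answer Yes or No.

Yes

Characteristic polynomial: p(μ) = μ^2 - 7μ + 10 = (μ - 5)(μ - 2).
All 2 eigenvalues are distinct, so B is diagonalizable.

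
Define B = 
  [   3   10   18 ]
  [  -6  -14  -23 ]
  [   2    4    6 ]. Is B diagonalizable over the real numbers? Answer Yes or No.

Characteristic polynomial: p(s) = s^3 + 5s^2 + 8s + 4 = (s + 1)(s + 2)^2.
s = -2 has algebraic multiplicity 2; rank(B + 2I) = 2, so geometric multiplicity = 1.
Geometric multiplicity < algebraic multiplicity, so B is not diagonalizable.

No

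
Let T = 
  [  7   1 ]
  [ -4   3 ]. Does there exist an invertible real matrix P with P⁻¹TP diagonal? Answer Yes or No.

Characteristic polynomial: p(s) = s^2 - 10s + 25 = (s - 5)^2.
s = 5 has algebraic multiplicity 2; rank(T − 5I) = 1, so geometric multiplicity = 1.
Geometric multiplicity < algebraic multiplicity, so T is not diagonalizable.

No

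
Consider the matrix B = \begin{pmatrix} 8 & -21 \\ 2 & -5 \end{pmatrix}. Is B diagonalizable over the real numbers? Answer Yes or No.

Characteristic polynomial: p(s) = s^2 - 3s + 2 = (s - 2)(s - 1).
All 2 eigenvalues are distinct, so B is diagonalizable.

Yes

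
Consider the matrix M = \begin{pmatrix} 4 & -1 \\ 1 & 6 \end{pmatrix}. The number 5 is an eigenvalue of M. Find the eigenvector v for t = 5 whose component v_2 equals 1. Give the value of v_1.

M − 5I = [[-1, -1], [1, 1]].
Solving (M − 5I)v = 0 gives the eigenspace spanned by (-1, 1).
With v_2 = 1, v = (-1, 1), so v_1 = -1.

-1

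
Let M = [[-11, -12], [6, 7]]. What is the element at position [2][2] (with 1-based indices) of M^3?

Characteristic polynomial: λ^2 + 4λ - 5 = (λ - 1)(λ + 5), so the eigenvalues are -5, 1.
λ=1: eigenvector (1, -1).
λ=-5: eigenvector (2, -1).
P = [[1, 2], [-1, -1]], D = diag(1, -5), P⁻¹ = [[-1, -2], [1, 1]].
M³ = P·diag(1, -125)·P⁻¹ = [[-251, -252], [126, 127]].
The requested entry is 127.

127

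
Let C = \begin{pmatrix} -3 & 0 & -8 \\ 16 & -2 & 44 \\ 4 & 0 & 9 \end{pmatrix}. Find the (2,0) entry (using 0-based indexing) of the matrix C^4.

Characteristic polynomial: t^3 - 4t^2 - 7t + 10 = (t - 5)(t - 1)(t + 2), so the eigenvalues are -2, 1, 5.
t=5: eigenvector (-1, 4, 1).
t=-2: eigenvector (0, 1, 0).
t=1: eigenvector (-2, 4, 1).
P = [[-1, 0, -2], [4, 1, 4], [1, 0, 1]], D = diag(5, -2, 1), P⁻¹ = [[1, 0, 2], [0, 1, -4], [-1, 0, -1]].
C⁴ = P·diag(625, 16, 1)·P⁻¹ = [[-623, 0, -1248], [2496, 16, 4932], [624, 0, 1249]].
The requested entry is 624.

624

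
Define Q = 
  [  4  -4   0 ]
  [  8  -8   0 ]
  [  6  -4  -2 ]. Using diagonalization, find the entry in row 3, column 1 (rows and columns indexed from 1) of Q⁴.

Characteristic polynomial: s^3 + 6s^2 + 8s = s(s + 2)(s + 4), so the eigenvalues are -4, -2, 0.
s=0: eigenvector (-1, -1, -1).
s=-4: eigenvector (1, 2, 1).
s=-2: eigenvector (0, 0, 1).
P = [[-1, 1, 0], [-1, 2, 0], [-1, 1, 1]], D = diag(0, -4, -2), P⁻¹ = [[-2, 1, 0], [-1, 1, 0], [-1, 0, 1]].
Q⁴ = P·diag(0, 256, 16)·P⁻¹ = [[-256, 256, 0], [-512, 512, 0], [-272, 256, 16]].
The requested entry is -272.

-272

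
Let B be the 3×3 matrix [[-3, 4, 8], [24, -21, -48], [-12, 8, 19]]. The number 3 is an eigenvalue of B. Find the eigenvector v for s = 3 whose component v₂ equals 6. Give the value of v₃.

B − 3I = [[-6, 4, 8], [24, -24, -48], [-12, 8, 16]].
Solving (B − 3I)v = 0 gives the eigenspace spanned by (0, 6, -3).
With v₂ = 6, v = (0, 6, -3), so v₃ = -3.

-3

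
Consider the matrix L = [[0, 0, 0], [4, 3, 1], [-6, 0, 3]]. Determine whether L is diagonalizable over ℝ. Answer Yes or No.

No

Characteristic polynomial: p(λ) = λ^3 - 6λ^2 + 9λ = λ(λ - 3)^2.
λ = 3 has algebraic multiplicity 2; rank(L − 3I) = 2, so geometric multiplicity = 1.
Geometric multiplicity < algebraic multiplicity, so L is not diagonalizable.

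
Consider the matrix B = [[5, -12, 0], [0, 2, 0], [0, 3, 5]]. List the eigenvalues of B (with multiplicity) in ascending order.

2, 5, 5

Characteristic polynomial: p(r) = r^3 - 12r^2 + 45r - 50 = (r - 5)^2(r - 2).
Roots (with multiplicity): 2, 5, 5.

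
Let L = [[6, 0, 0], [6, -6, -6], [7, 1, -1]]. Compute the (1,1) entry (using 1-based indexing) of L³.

Characteristic polynomial: r^3 + r^2 - 30r - 72 = (r - 6)(r + 3)(r + 4), so the eigenvalues are -4, -3, 6.
r=-3: eigenvector (0, -2, 1).
r=-4: eigenvector (0, 3, -1).
r=6: eigenvector (1, 0, 1).
P = [[0, 0, 1], [-2, 3, 0], [1, -1, 1]], D = diag(-3, -4, 6), P⁻¹ = [[-3, 1, 3], [-2, 1, 2], [1, 0, 0]].
L³ = P·diag(-27, -64, 216)·P⁻¹ = [[216, 0, 0], [222, -138, -222], [169, 37, 47]].
The requested entry is 216.

216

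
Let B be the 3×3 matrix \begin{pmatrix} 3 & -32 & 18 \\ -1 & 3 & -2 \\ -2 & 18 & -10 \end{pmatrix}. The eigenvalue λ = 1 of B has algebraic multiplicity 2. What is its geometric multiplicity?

B − 1I = [[2, -32, 18], [-1, 2, -2], [-2, 18, -11]].
This matrix has rank 2, so its null space has dimension 3 − 2 = 1.

1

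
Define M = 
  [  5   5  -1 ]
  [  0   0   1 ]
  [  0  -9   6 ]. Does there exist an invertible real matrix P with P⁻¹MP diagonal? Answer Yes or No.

No

Characteristic polynomial: p(μ) = μ^3 - 11μ^2 + 39μ - 45 = (μ - 5)(μ - 3)^2.
μ = 3 has algebraic multiplicity 2; rank(M − 3I) = 2, so geometric multiplicity = 1.
Geometric multiplicity < algebraic multiplicity, so M is not diagonalizable.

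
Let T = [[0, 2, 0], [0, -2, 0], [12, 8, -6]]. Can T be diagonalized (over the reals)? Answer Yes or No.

Characteristic polynomial: p(μ) = μ^3 + 8μ^2 + 12μ = μ(μ + 2)(μ + 6).
All 3 eigenvalues are distinct, so T is diagonalizable.

Yes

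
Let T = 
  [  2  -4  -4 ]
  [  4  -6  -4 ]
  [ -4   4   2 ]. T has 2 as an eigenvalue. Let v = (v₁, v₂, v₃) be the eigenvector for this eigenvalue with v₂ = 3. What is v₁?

3

T − 2I = [[0, -4, -4], [4, -8, -4], [-4, 4, 0]].
Solving (T − 2I)v = 0 gives the eigenspace spanned by (3, 3, -3).
With v₂ = 3, v = (3, 3, -3), so v₁ = 3.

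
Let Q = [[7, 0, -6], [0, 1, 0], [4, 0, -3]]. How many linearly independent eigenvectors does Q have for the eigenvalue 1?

Q − 1I = [[6, 0, -6], [0, 0, 0], [4, 0, -4]].
This matrix has rank 1, so its null space has dimension 3 − 1 = 2.

2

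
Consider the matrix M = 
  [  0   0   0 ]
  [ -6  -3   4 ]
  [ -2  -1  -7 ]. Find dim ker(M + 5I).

M + 5I = [[5, 0, 0], [-6, 2, 4], [-2, -1, -2]].
This matrix has rank 2, so its null space has dimension 3 − 2 = 1.

1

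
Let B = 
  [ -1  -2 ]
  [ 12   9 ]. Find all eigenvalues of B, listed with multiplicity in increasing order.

Characteristic polynomial: p(s) = s^2 - 8s + 15 = (s - 5)(s - 3).
Roots (with multiplicity): 3, 5.

3, 5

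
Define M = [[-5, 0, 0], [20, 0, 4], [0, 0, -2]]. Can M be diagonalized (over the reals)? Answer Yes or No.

Characteristic polynomial: p(μ) = μ^3 + 7μ^2 + 10μ = μ(μ + 2)(μ + 5).
All 3 eigenvalues are distinct, so M is diagonalizable.

Yes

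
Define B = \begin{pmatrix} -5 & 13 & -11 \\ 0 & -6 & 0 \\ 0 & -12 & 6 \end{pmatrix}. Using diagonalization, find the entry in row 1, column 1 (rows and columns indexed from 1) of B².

Characteristic polynomial: t^3 + 5t^2 - 36t - 180 = (t - 6)(t + 5)(t + 6), so the eigenvalues are -6, -5, 6.
t=-5: eigenvector (1, 0, 0).
t=6: eigenvector (-1, 0, 1).
t=-6: eigenvector (-2, 1, 1).
P = [[1, -1, -2], [0, 0, 1], [0, 1, 1]], D = diag(-5, 6, -6), P⁻¹ = [[1, 1, 1], [0, -1, 1], [0, 1, 0]].
B² = P·diag(25, 36, 36)·P⁻¹ = [[25, -11, -11], [0, 36, 0], [0, 0, 36]].
The requested entry is 25.

25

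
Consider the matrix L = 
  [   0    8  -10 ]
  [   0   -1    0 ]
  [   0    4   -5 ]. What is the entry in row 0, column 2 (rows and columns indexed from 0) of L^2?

Characteristic polynomial: t^3 + 6t^2 + 5t = t(t + 1)(t + 5), so the eigenvalues are -5, -1, 0.
t=0: eigenvector (1, 0, 0).
t=-1: eigenvector (2, 1, 1).
t=-5: eigenvector (2, 0, 1).
P = [[1, 2, 2], [0, 1, 0], [0, 1, 1]], D = diag(0, -1, -5), P⁻¹ = [[1, 0, -2], [0, 1, 0], [0, -1, 1]].
L² = P·diag(0, 1, 25)·P⁻¹ = [[0, -48, 50], [0, 1, 0], [0, -24, 25]].
The requested entry is 50.

50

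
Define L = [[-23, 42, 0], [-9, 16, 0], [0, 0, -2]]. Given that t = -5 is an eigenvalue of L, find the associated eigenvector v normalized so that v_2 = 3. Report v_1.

7

L + 5I = [[-18, 42, 0], [-9, 21, 0], [0, 0, 3]].
Solving (L + 5I)v = 0 gives the eigenspace spanned by (7, 3, 0).
With v_2 = 3, v = (7, 3, 0), so v_1 = 7.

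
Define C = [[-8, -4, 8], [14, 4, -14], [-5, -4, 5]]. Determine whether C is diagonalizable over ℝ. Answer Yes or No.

Yes

Characteristic polynomial: p(μ) = μ^3 - μ^2 - 12μ = μ(μ - 4)(μ + 3).
All 3 eigenvalues are distinct, so C is diagonalizable.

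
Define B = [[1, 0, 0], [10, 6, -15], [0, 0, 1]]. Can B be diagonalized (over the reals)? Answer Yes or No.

Characteristic polynomial: p(t) = t^3 - 8t^2 + 13t - 6 = (t - 6)(t - 1)^2.
t = 1 has algebraic multiplicity 2; rank(B − 1I) = 1, so geometric multiplicity = 2.
Every eigenvalue has geometric = algebraic multiplicity, so B is diagonalizable.

Yes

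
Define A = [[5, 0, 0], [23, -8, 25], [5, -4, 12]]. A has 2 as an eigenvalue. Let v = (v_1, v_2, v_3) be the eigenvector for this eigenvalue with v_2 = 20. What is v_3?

8

A − 2I = [[3, 0, 0], [23, -10, 25], [5, -4, 10]].
Solving (A − 2I)v = 0 gives the eigenspace spanned by (0, 20, 8).
With v_2 = 20, v = (0, 20, 8), so v_3 = 8.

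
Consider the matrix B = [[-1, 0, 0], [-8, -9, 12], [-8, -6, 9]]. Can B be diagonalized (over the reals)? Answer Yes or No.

Yes

Characteristic polynomial: p(s) = s^3 + s^2 - 9s - 9 = (s - 3)(s + 1)(s + 3).
All 3 eigenvalues are distinct, so B is diagonalizable.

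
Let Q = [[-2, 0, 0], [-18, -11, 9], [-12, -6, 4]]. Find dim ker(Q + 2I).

Q + 2I = [[0, 0, 0], [-18, -9, 9], [-12, -6, 6]].
This matrix has rank 1, so its null space has dimension 3 − 1 = 2.

2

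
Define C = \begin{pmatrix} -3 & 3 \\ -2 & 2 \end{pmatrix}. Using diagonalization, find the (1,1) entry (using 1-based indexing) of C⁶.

3

Characteristic polynomial: s^2 + s = s(s + 1), so the eigenvalues are -1, 0.
s=-1: eigenvector (3, 2).
s=0: eigenvector (-1, -1).
P = [[3, -1], [2, -1]], D = diag(-1, 0), P⁻¹ = [[1, -1], [2, -3]].
C⁶ = P·diag(1, 0)·P⁻¹ = [[3, -3], [2, -2]].
The requested entry is 3.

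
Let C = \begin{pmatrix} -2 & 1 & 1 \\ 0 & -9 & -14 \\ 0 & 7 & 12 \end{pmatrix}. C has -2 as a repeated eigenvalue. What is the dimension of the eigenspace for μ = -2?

1

C + 2I = [[0, 1, 1], [0, -7, -14], [0, 7, 14]].
This matrix has rank 2, so its null space has dimension 3 − 2 = 1.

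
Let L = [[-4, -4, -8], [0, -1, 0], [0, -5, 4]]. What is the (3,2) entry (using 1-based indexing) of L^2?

-15

Characteristic polynomial: μ^3 + μ^2 - 16μ - 16 = (μ - 4)(μ + 1)(μ + 4), so the eigenvalues are -4, -1, 4.
μ=-4: eigenvector (1, 0, 0).
μ=-1: eigenvector (-4, 1, 1).
μ=4: eigenvector (-1, 0, 1).
P = [[1, -4, -1], [0, 1, 0], [0, 1, 1]], D = diag(-4, -1, 4), P⁻¹ = [[1, 3, 1], [0, 1, 0], [0, -1, 1]].
L² = P·diag(16, 1, 16)·P⁻¹ = [[16, 60, 0], [0, 1, 0], [0, -15, 16]].
The requested entry is -15.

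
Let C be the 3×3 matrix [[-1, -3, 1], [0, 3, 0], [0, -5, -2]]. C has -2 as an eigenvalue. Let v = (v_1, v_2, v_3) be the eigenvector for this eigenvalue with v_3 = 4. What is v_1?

C + 2I = [[1, -3, 1], [0, 5, 0], [0, -5, 0]].
Solving (C + 2I)v = 0 gives the eigenspace spanned by (-4, 0, 4).
With v_3 = 4, v = (-4, 0, 4), so v_1 = -4.

-4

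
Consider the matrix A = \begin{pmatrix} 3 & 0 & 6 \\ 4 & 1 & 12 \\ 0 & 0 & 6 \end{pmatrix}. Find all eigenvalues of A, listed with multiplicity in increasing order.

1, 3, 6

Characteristic polynomial: p(r) = r^3 - 10r^2 + 27r - 18 = (r - 6)(r - 3)(r - 1).
Roots (with multiplicity): 1, 3, 6.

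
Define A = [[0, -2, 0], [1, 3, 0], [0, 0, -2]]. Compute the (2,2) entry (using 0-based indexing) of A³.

-8

Characteristic polynomial: r^3 - r^2 - 4r + 4 = (r - 2)(r - 1)(r + 2), so the eigenvalues are -2, 1, 2.
r=2: eigenvector (-1, 1, 0).
r=1: eigenvector (2, -1, 0).
r=-2: eigenvector (0, 0, 1).
P = [[-1, 2, 0], [1, -1, 0], [0, 0, 1]], D = diag(2, 1, -2), P⁻¹ = [[1, 2, 0], [1, 1, 0], [0, 0, 1]].
A³ = P·diag(8, 1, -8)·P⁻¹ = [[-6, -14, 0], [7, 15, 0], [0, 0, -8]].
The requested entry is -8.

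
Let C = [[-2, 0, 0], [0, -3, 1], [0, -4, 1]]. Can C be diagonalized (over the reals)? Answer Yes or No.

Characteristic polynomial: p(s) = s^3 + 4s^2 + 5s + 2 = (s + 1)^2(s + 2).
s = -1 has algebraic multiplicity 2; rank(C + 1I) = 2, so geometric multiplicity = 1.
Geometric multiplicity < algebraic multiplicity, so C is not diagonalizable.

No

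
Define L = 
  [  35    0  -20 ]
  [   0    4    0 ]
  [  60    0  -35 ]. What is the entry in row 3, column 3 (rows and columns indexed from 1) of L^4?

Characteristic polynomial: λ^3 - 4λ^2 - 25λ + 100 = (λ - 5)(λ - 4)(λ + 5), so the eigenvalues are -5, 4, 5.
λ=4: eigenvector (0, 1, 0).
λ=-5: eigenvector (1, 0, 2).
λ=5: eigenvector (-2, 0, -3).
P = [[0, 1, -2], [1, 0, 0], [0, 2, -3]], D = diag(4, -5, 5), P⁻¹ = [[0, 1, 0], [-3, 0, 2], [-2, 0, 1]].
L⁴ = P·diag(256, 625, 625)·P⁻¹ = [[625, 0, 0], [0, 256, 0], [0, 0, 625]].
The requested entry is 625.

625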